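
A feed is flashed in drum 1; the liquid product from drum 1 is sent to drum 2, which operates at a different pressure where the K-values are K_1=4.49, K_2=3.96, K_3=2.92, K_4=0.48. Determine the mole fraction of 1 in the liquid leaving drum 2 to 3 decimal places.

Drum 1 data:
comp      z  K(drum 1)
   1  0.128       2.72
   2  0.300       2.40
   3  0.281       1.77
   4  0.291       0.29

x_1 (drum 2) = 0.021

Drum 1:
Rachford–Rice: g(ψ₁) = Σ zᵢ(Kᵢ−1)/(1+ψ₁(Kᵢ−1)) = 0.
Check two-phase: ΣzᵢKᵢ = 1.650 > 1 and Σzᵢ/Kᵢ = 1.334 > 1, so g(0) = 0.650 > 0 and g(1) = -0.334 < 0.
Newton–Raphson from ψ₁ = 0.3:
  ψ₁ = 0.300: g = 0.3542, g' = -0.803 → ψ₁ = 0.741
  ψ₁ = 0.741: g = 0.0047, g' = -0.936 → ψ₁ = 0.746
Converged at ψ₁ = 0.746.
Drum-1 compositions:
  1: x = 0.056, y = 0.152
  2: x = 0.147, y = 0.352
  3: x = 0.178, y = 0.316
  4: x = 0.619, y = 0.179
Drum-2 feed = drum-1 liquid: z₂ = (0.0561, 0.1467, 0.1785, 0.6187).
Drum 2:
Rachford–Rice: g(ψ₂) = Σ zᵢ(Kᵢ−1)/(1+ψ₂(Kᵢ−1)) = 0.
Feasibility: ΣzᵢKᵢ = 1.651, Σzᵢ/Kᵢ = 1.400 — both > 1, two phases present.
Newton iteration, ψ₂⁰ = 0.5:
  ψ₂ = 0.500: g = -0.0135, g' = -0.776 → ψ₂ = 0.483
Converged at ψ₂ = 0.483.
  1: x = 0.021, y = 0.094
  2: x = 0.060, y = 0.239
  3: x = 0.093, y = 0.270
  4: x = 0.826, y = 0.397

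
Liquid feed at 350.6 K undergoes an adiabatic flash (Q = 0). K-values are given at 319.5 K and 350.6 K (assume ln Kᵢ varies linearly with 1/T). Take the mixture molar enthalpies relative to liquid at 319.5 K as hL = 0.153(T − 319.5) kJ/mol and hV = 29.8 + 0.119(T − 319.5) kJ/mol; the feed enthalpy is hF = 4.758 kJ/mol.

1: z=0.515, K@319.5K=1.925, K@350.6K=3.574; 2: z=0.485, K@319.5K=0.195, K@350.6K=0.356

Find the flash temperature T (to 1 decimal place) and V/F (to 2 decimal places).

T = 320.9 K, V/F = 0.15

Adiabatic flash: solve Rachford–Rice at each trial T, then check hF = ψ·hV(T) + (1−ψ)·hL(T).
  T = 319.5 K: K = (1.925, 0.195), RR gives ψ = 0.115, H_out = 3.440 kJ/mol
  T = 350.6 K: K = (3.574, 0.356), RR gives ψ = 0.611, H_out = 22.328 kJ/mol
  T = 335.1 K: K = (2.664, 0.267), RR gives ψ = 0.411, H_out = 14.430 kJ/mol
  T = 327.3 K: K = (2.273, 0.229), RR gives ψ = 0.287, H_out = 9.676 kJ/mol
  T = 323.4 K: K = (2.094, 0.212), RR gives ψ = 0.210, H_out = 6.824 kJ/mol
  T = 321.4 K: K = (2.006, 0.203), RR gives ψ = 0.164, H_out = 5.169 kJ/mol
Linear interpolation between T = 319.5 (H_out = 3.440) and T = 321.4 (H_out = 5.169) on hF = 4.758 gives T ≈ 320.9 K, at which ψ = 0.15.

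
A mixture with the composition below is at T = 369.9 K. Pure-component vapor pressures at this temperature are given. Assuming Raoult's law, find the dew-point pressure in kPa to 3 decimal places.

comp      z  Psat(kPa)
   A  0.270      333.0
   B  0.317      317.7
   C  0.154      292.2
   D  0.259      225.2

At the dew point ψ → 1, so Σzᵢ/Kᵢ = 1 with Kᵢ = Pᵢˢᵃᵗ/P ⇒ 1/P = Σzᵢ/Pᵢˢᵃᵗ.
1/P = 0.270/333.0 + 0.317/317.7 + 0.154/292.2 + 0.259/225.2 = 0.003486 ⇒ P = 286.884 kPa

Pdew = 286.884 kPa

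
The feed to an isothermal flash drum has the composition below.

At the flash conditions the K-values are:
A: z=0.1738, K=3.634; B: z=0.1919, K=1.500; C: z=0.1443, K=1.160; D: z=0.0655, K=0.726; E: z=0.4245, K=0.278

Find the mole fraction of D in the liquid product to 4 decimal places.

Material balance + equilibrium reduce to Σ zᵢ(Kᵢ−1)/(1+β(Kᵢ−1)) = 0.
Feasibility: ΣzᵢKᵢ = 1.2524, Σzᵢ/Kᵢ = 1.9174 — both > 1, two phases present.
Iterate (Newton) starting at β = 0.52:
  β = 0.5200: g = -0.22101, g' = -0.8221 → β = 0.2512
  β = 0.2512: g = -0.01069, g' = -0.8139 → β = 0.2380
  β = 0.2380: g = 0.00008, g' = -0.8256 → β = 0.2381
Converged at β = 0.2381.
Compositions from xᵢ = zᵢ/(1+β(Kᵢ−1)), yᵢ = Kᵢxᵢ:
  A: x = 0.1068, y = 0.3881
  B: x = 0.1715, y = 0.2572
  C: x = 0.1390, y = 0.1612
  D: x = 0.0701, y = 0.0509
  E: x = 0.5126, y = 0.1425

x_D = 0.0701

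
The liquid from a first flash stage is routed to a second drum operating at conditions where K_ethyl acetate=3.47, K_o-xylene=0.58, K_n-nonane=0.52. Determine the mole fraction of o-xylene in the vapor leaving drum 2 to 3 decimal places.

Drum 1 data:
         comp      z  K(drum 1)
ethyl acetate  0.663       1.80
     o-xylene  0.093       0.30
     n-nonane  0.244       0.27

Drum 1:
Let ψ₁ = V/F and solve Σ zᵢ(Kᵢ−1)/(1+ψ₁(Kᵢ−1)) = 0.
Feasibility: ΣzᵢKᵢ = 1.287, Σzᵢ/Kᵢ = 1.582 — both > 1, two phases present.
Newton–Raphson from ψ₁ = 0.38:
  ψ₁ = 0.380: g = 0.0716, g' = -0.583 → ψ₁ = 0.503
  ψ₁ = 0.503: g = -0.0036, g' = -0.649 → ψ₁ = 0.497
Converged at ψ₁ = 0.497.
Drum-1 compositions:
  ethyl acetate: x = 0.474, y = 0.854
  o-xylene: x = 0.143, y = 0.043
  n-nonane: x = 0.383, y = 0.103
Drum-2 feed = drum-1 liquid: z₂ = (0.4743, 0.1426, 0.3830).
Drum 2:
Iterate (Newton) starting at ψ₂ = 0.31:
  ψ₂ = 0.310: g = 0.3787, g' = -1.083 → ψ₂ = 0.660
  ψ₂ = 0.660: g = 0.0937, g' = -0.656 → ψ₂ = 0.803
  ψ₂ = 0.803: g = 0.0034, g' = -0.616 → ψ₂ = 0.808
Converged at ψ₂ = 0.808.
  ethyl acetate: x = 0.158, y = 0.549
  o-xylene: x = 0.216, y = 0.125
  n-nonane: x = 0.626, y = 0.325

y_o-xylene (drum 2) = 0.125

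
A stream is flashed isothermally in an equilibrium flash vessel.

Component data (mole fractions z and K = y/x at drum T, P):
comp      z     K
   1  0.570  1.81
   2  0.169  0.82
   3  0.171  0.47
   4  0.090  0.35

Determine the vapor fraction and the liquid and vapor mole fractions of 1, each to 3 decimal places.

ψ = 0.720, x_1 = 0.360, y_1 = 0.652

Material balance + equilibrium reduce to Σ zᵢ(Kᵢ−1)/(1+ψ(Kᵢ−1)) = 0.
Feasibility: ΣzᵢKᵢ = 1.282, Σzᵢ/Kᵢ = 1.142 — both > 1, two phases present.
Newton iteration, ψ⁰ = 0.3:
  ψ = 0.300: g = 0.1588, g' = -0.375 → ψ = 0.724
  ψ = 0.724: g = -0.0015, g' = -0.418 → ψ = 0.720
Converged at ψ = 0.720.
Compositions from xᵢ = zᵢ/(1+ψ(Kᵢ−1)), yᵢ = Kᵢxᵢ:
  1: x = 0.360, y = 0.652
  2: x = 0.194, y = 0.159
  3: x = 0.277, y = 0.130
  4: x = 0.169, y = 0.059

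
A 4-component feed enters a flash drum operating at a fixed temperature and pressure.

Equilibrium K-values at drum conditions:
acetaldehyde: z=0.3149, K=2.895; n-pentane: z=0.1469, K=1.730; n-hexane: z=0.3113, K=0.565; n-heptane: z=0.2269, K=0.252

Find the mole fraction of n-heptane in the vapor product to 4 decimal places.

Material balance + equilibrium reduce to Σ zᵢ(Kᵢ−1)/(1+ψ(Kᵢ−1)) = 0.
Check two-phase: ΣzᵢKᵢ = 1.3988 > 1 and Σzᵢ/Kᵢ = 1.6451 > 1, so g(0) = 0.3988 > 0 and g(1) = -0.6451 < 0.
Newton iteration, ψ⁰ = 0.42:
  ψ = 0.4200: g = 0.00120, g' = -0.7545 → ψ = 0.4216
Converged at ψ = 0.4216.
Compositions from xᵢ = zᵢ/(1+ψ(Kᵢ−1)), yᵢ = Kᵢxᵢ:
  acetaldehyde: x = 0.1751, y = 0.5068
  n-pentane: x = 0.1123, y = 0.1943
  n-hexane: x = 0.3812, y = 0.2154
  n-heptane: x = 0.3314, y = 0.0835

y_n-heptane = 0.0835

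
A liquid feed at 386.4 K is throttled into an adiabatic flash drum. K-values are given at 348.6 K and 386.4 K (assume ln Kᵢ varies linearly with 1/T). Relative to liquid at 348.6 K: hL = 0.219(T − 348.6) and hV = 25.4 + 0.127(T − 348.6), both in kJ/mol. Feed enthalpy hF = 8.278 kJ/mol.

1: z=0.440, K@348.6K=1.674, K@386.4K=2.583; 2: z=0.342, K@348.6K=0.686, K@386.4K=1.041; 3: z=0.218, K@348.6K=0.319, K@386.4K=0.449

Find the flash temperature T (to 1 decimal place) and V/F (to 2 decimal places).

T = 353.5 K, V/F = 0.29

Adiabatic flash: solve Rachford–Rice at each trial T, then check hF = ψ·hV(T) + (1−ψ)·hL(T).
  T = 348.6 K: K = (1.674, 0.686, 0.319), RR gives ψ = 0.123, H_out = 3.134 kJ/mol
  T = 386.4 K: K = (2.583, 1.041, 0.449), RR gives ψ = 1.000, H_out = 30.201 kJ/mol
  T = 367.5 K: K = (2.103, 0.854, 0.382), RR gives ψ = 0.655, H_out = 19.643 kJ/mol
  T = 358.1 K: K = (1.883, 0.768, 0.350), RR gives ψ = 0.422, H_out = 12.422 kJ/mol
  T = 353.4 K: K = (1.778, 0.727, 0.335), RR gives ψ = 0.285, H_out = 8.153 kJ/mol
  T = 355.8 K: K = (1.831, 0.748, 0.342), RR gives ψ = 0.357, H_out = 10.401 kJ/mol
Linear interpolation between T = 353.4 (H_out = 8.153) and T = 355.8 (H_out = 10.401) on hF = 8.278 gives T ≈ 353.5 K, at which ψ = 0.29.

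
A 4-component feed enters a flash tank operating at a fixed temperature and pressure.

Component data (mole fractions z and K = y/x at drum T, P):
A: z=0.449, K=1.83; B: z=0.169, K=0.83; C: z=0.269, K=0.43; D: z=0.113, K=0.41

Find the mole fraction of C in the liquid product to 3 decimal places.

Material balance + equilibrium reduce to Σ zᵢ(Kᵢ−1)/(1+V/F(Kᵢ−1)) = 0.
Check two-phase: ΣzᵢKᵢ = 1.124 > 1 and Σzᵢ/Kᵢ = 1.350 > 1, so g(0) = 0.124 > 0 and g(1) = -0.350 < 0.
Newton iteration, V/F⁰ = 0.57:
  V/F = 0.570: g = -0.1064, g' = -0.430 → V/F = 0.322
  V/F = 0.322: g = -0.0065, g' = -0.389 → V/F = 0.305
Converged at V/F = 0.305.
Compositions from xᵢ = zᵢ/(1+V/F(Kᵢ−1)), yᵢ = Kᵢxᵢ:
  A: x = 0.358, y = 0.655
  B: x = 0.178, y = 0.148
  C: x = 0.326, y = 0.140
  D: x = 0.138, y = 0.057

x_C = 0.326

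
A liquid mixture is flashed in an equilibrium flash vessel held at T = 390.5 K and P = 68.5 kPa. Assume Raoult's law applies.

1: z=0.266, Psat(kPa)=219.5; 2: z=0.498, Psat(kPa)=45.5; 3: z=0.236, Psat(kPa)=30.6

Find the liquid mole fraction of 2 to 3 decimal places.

Raoult's law: Kᵢ = Pᵢˢᵃᵗ/P = Pᵢˢᵃᵗ/68.5.
  K_1 = 219.5/68.5 = 3.20438, K_2 = 45.5/68.5 = 0.66423, K_3 = 30.6/68.5 = 0.44672
Newton–Raphson from ψ = 0.59:
  ψ = 0.590: g = -0.1475, g' = -0.491 → ψ = 0.289
  ψ = 0.289: g = 0.0173, g' = -0.653 → ψ = 0.316
  ψ = 0.316: g = 0.0004, g' = -0.626 → ψ = 0.317
Converged at ψ = 0.317.
Compositions from xᵢ = zᵢ/(1+ψ(Kᵢ−1)), yᵢ = Kᵢxᵢ:
  1: x = 0.157, y = 0.502
  2: x = 0.557, y = 0.370
  3: x = 0.286, y = 0.128

x_2 = 0.557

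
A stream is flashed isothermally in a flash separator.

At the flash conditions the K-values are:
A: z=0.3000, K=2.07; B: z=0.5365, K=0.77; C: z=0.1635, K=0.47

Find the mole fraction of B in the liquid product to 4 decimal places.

x_B = 0.5799

Material balance + equilibrium reduce to Σ zᵢ(Kᵢ−1)/(1+ψ(Kᵢ−1)) = 0.
Feasibility: ΣzᵢKᵢ = 1.1109, Σzᵢ/Kᵢ = 1.1896 — both > 1, two phases present.
Newton iteration, ψ⁰ = 0.5:
  ψ = 0.5000: g = -0.04821, g' = -0.2670 → ψ = 0.3195
  ψ = 0.3195: g = 0.00173, g' = -0.2904 → ψ = 0.3254
Converged at ψ = 0.3254.
Compositions from xᵢ = zᵢ/(1+ψ(Kᵢ−1)), yᵢ = Kᵢxᵢ:
  A: x = 0.2225, y = 0.4606
  B: x = 0.5799, y = 0.4465
  C: x = 0.1976, y = 0.0929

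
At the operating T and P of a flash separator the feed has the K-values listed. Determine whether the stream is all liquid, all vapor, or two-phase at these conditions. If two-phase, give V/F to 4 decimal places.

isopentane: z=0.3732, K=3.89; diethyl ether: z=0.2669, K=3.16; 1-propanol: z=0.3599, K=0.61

all vapor

ΣzᵢKᵢ = 2.5147; Σzᵢ/Kᵢ = 0.7704.
Since Σzᵢ/Kᵢ < 1 the mixture is above its dew point — single vapor phase.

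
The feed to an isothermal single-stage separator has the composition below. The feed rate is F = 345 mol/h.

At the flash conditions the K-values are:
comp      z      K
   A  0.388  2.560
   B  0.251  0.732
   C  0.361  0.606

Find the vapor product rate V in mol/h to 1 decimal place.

V = 251.6 mol/h

Material balance + equilibrium reduce to Σ zᵢ(Kᵢ−1)/(1+ψ(Kᵢ−1)) = 0.
Check two-phase: ΣzᵢKᵢ = 1.396 > 1 and Σzᵢ/Kᵢ = 1.090 > 1, so g(0) = 0.396 > 0 and g(1) = -0.090 < 0.
Iterate (Newton) starting at ψ = 0.5:
  ψ = 0.500: g = 0.0852, g' = -0.409 → ψ = 0.708
  ψ = 0.708: g = 0.0072, g' = -0.348 → ψ = 0.729
Converged at ψ = 0.729.
Then V = ψ·F = 0.7292·345 = 251.6 mol/h and L = F − V = 93.4 mol/h.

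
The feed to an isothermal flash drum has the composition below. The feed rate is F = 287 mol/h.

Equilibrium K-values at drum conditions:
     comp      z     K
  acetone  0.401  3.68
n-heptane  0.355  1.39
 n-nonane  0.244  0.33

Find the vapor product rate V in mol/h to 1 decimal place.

V = 260.0 mol/h

Rachford–Rice: g(V/F) = Σ zᵢ(Kᵢ−1)/(1+V/F(Kᵢ−1)) = 0.
g(0) = ΣzᵢKᵢ − 1 = 1.050 and g(1) = 1 − Σzᵢ/Kᵢ = -0.104, so a root lies in (0, 1).
Iterate (Newton) starting at V/F = 0.5:
  V/F = 0.500: g = 0.3293, g' = -0.811 → V/F = 0.906
Converged at V/F = 0.906.
Then V = V/F·F = 0.9058·287 = 260.0 mol/h and L = F − V = 27.0 mol/h.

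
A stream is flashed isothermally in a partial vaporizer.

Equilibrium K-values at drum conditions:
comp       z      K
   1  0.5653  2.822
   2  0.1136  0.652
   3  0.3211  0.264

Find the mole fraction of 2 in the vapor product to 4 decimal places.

y_2 = 0.0944

Material balance + equilibrium reduce to Σ zᵢ(Kᵢ−1)/(1+V/F(Kᵢ−1)) = 0.
Feasibility: ΣzᵢKᵢ = 1.7541, Σzᵢ/Kᵢ = 1.5908 — both > 1, two phases present.
Iterate (Newton) starting at V/F = 0.5:
  V/F = 0.5000: g = 0.11717, g' = -0.9695 → V/F = 0.6209
  V/F = 0.6209: g = -0.00233, g' = -1.0254 → V/F = 0.6186
Converged at V/F = 0.6186.
Compositions from xᵢ = zᵢ/(1+V/F(Kᵢ−1)), yᵢ = Kᵢxᵢ:
  1: x = 0.2658, y = 0.7500
  2: x = 0.1448, y = 0.0944
  3: x = 0.5895, y = 0.1556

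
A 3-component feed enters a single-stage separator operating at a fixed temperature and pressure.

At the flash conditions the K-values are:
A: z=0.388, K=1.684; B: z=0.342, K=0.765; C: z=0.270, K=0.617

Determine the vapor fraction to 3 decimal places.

Let ψ = V/F and solve Σ zᵢ(Kᵢ−1)/(1+ψ(Kᵢ−1)) = 0.
Feasibility: ΣzᵢKᵢ = 1.082, Σzᵢ/Kᵢ = 1.115 — both > 1, two phases present.
Newton iteration, ψ⁰ = 0.5:
  ψ = 0.500: g = -0.0212, g' = -0.186 → ψ = 0.386
  ψ = 0.386: g = 0.0003, g' = -0.191 → ψ = 0.387
Converged at ψ = 0.387.

ψ = 0.387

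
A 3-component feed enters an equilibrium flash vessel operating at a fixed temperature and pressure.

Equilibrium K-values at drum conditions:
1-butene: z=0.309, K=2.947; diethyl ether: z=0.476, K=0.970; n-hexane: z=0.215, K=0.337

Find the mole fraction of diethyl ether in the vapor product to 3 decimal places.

y_diethyl ether = 0.471

Let ψ = V/F and solve Σ zᵢ(Kᵢ−1)/(1+ψ(Kᵢ−1)) = 0.
Check two-phase: ΣzᵢKᵢ = 1.445 > 1 and Σzᵢ/Kᵢ = 1.234 > 1, so g(0) = 0.445 > 0 and g(1) = -0.234 < 0.
Iterate (Newton) starting at ψ = 0.7:
  ψ = 0.700: g = -0.0260, g' = -0.539 → ψ = 0.652
  ψ = 0.652: g = -0.0005, g' = -0.521 → ψ = 0.651
Converged at ψ = 0.651.
Compositions from xᵢ = zᵢ/(1+ψ(Kᵢ−1)), yᵢ = Kᵢxᵢ:
  1-butene: x = 0.136, y = 0.402
  diethyl ether: x = 0.485, y = 0.471
  n-hexane: x = 0.378, y = 0.127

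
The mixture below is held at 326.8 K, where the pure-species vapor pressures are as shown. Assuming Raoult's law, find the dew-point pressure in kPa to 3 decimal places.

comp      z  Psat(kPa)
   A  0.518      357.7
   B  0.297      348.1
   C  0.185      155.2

At the dew point ψ → 1, so Σzᵢ/Kᵢ = 1 with Kᵢ = Pᵢˢᵃᵗ/P ⇒ 1/P = Σzᵢ/Pᵢˢᵃᵗ.
1/P = 0.518/357.7 + 0.297/348.1 + 0.185/155.2 = 0.003493 ⇒ P = 286.258 kPa

Pdew = 286.258 kPa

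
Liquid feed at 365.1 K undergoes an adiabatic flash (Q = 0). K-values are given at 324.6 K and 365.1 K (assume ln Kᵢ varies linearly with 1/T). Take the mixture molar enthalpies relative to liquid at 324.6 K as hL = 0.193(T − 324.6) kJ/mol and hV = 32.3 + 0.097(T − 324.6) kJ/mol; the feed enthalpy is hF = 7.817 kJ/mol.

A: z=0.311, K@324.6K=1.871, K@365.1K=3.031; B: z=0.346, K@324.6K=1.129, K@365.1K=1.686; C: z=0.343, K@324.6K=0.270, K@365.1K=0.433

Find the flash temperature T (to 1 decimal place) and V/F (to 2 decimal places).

Adiabatic flash: solve Rachford–Rice at each trial T, then check hF = ψ·hV(T) + (1−ψ)·hL(T).
  T = 324.6 K: K = (1.871, 1.129, 0.270), RR gives ψ = 0.155, H_out = 5.013 kJ/mol
  T = 365.1 K: K = (3.031, 1.686, 0.433), RR gives ψ = 0.860, H_out = 32.237 kJ/mol
  T = 344.9 K: K = (2.417, 1.397, 0.347), RR gives ψ = 0.568, H_out = 21.160 kJ/mol
  T = 334.8 K: K = (2.136, 1.260, 0.307), RR gives ψ = 0.392, H_out = 14.254 kJ/mol
  T = 329.7 K: K = (2.001, 1.194, 0.288), RR gives ψ = 0.284, H_out = 10.027 kJ/mol
  T = 327.1 K: K = (1.934, 1.161, 0.279), RR gives ψ = 0.222, H_out = 7.588 kJ/mol
  T = 328.4 K: K = (1.968, 1.177, 0.284), RR gives ψ = 0.254, H_out = 8.835 kJ/mol
Linear interpolation between T = 327.1 (H_out = 7.588) and T = 328.4 (H_out = 8.835) on hF = 7.817 gives T ≈ 327.3 K, at which ψ = 0.23.

T = 327.3 K, V/F = 0.23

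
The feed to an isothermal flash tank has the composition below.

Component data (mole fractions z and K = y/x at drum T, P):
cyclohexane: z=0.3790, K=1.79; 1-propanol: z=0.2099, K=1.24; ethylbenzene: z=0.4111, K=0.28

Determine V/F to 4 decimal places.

V/F = 0.1167

Rachford–Rice: g(V/F) = Σ zᵢ(Kᵢ−1)/(1+V/F(Kᵢ−1)) = 0.
Feasibility: ΣzᵢKᵢ = 1.0538, Σzᵢ/Kᵢ = 1.8492 — both > 1, two phases present.
Iterate (Newton) starting at V/F = 0.5:
  V/F = 0.5000: g = -0.20288, g' = -0.6515 → V/F = 0.1886
  V/F = 0.1886: g = -0.03372, g' = -0.4756 → V/F = 0.1177
  V/F = 0.1177: g = -0.00046, g' = -0.4638 → V/F = 0.1167
Converged at V/F = 0.1167.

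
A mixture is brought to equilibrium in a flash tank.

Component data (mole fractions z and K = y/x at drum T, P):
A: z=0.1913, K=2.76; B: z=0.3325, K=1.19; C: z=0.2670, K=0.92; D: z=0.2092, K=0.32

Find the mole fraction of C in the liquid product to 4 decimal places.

Material balance + equilibrium reduce to Σ zᵢ(Kᵢ−1)/(1+ψ(Kᵢ−1)) = 0.
g(0) = ΣzᵢKᵢ − 1 = 0.2362 and g(1) = 1 − Σzᵢ/Kᵢ = -0.2927, so a root lies in (0, 1).
Newton–Raphson from ψ = 0.5:
  ψ = 0.5000: g = -0.00101, g' = -0.4016 → ψ = 0.4975
Converged at ψ = 0.4975.
Compositions from xᵢ = zᵢ/(1+ψ(Kᵢ−1)), yᵢ = Kᵢxᵢ:
  A: x = 0.1020, y = 0.2815
  B: x = 0.3038, y = 0.3615
  C: x = 0.2781, y = 0.2558
  D: x = 0.3162, y = 0.1012

x_C = 0.2781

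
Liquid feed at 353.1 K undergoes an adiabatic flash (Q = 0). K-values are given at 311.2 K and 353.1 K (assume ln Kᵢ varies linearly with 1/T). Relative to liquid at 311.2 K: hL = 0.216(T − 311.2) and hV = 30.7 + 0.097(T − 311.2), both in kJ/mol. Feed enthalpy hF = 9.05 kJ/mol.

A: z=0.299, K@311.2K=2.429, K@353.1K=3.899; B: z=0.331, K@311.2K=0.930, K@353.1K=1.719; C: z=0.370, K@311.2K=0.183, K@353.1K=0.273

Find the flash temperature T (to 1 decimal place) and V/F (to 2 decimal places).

Adiabatic flash: solve Rachford–Rice at each trial T, then check hF = ψ·hV(T) + (1−ψ)·hL(T).
  T = 311.2 K: K = (2.429, 0.930, 0.183), RR gives ψ = 0.128, H_out = 3.939 kJ/mol
  T = 353.1 K: K = (3.899, 1.719, 0.273), RR gives ψ = 0.605, H_out = 24.617 kJ/mol
  T = 332.1 K: K = (3.122, 1.288, 0.226), RR gives ψ = 0.416, H_out = 16.251 kJ/mol
  T = 321.6 K: K = (2.763, 1.099, 0.204), RR gives ψ = 0.288, H_out = 10.717 kJ/mol
  T = 316.4 K: K = (2.594, 1.013, 0.193), RR gives ψ = 0.212, H_out = 7.513 kJ/mol
  T = 319.0 K: K = (2.678, 1.055, 0.199), RR gives ψ = 0.251, H_out = 9.158 kJ/mol
  T = 317.7 K: K = (2.636, 1.034, 0.196), RR gives ψ = 0.232, H_out = 8.346 kJ/mol
Linear interpolation between T = 317.7 (H_out = 8.346) and T = 319.0 (H_out = 9.158) on hF = 9.05 gives T ≈ 318.8 K, at which ψ = 0.25.

T = 318.8 K, V/F = 0.25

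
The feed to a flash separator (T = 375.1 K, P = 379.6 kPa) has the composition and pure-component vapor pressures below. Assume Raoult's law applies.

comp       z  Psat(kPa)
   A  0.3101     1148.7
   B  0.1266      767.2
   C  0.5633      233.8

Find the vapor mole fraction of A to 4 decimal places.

y_A = 0.3591

Raoult's law: Kᵢ = Pᵢˢᵃᵗ/P = Pᵢˢᵃᵗ/379.6.
  K_A = 1148.7/379.6 = 3.026080, K_B = 767.2/379.6 = 2.021075, K_C = 233.8/379.6 = 0.615911
Rachford–Rice: g(β) = Σ zᵢ(Kᵢ−1)/(1+β(Kᵢ−1)) = 0.
Check two-phase: ΣzᵢKᵢ = 1.5412 > 1 and Σzᵢ/Kᵢ = 1.0797 > 1, so g(0) = 0.5412 > 0 and g(1) = -0.0797 < 0.
Newton iteration, β⁰ = 0.5:
  β = 0.5000: g = 0.12990, g' = -0.4993 → β = 0.7602
  β = 0.7602: g = 0.01454, g' = -0.4049 → β = 0.7961
  β = 0.7961: g = 0.00011, g' = -0.3990 → β = 0.7964
Converged at β = 0.7964.
Compositions from xᵢ = zᵢ/(1+β(Kᵢ−1)), yᵢ = Kᵢxᵢ:
  A: x = 0.1187, y = 0.3591
  B: x = 0.0698, y = 0.1411
  C: x = 0.8115, y = 0.4998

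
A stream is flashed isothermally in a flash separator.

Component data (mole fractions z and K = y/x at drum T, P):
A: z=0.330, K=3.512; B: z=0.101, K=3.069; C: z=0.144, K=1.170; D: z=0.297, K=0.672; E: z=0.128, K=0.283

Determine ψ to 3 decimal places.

ψ = 0.839

Iterate (Newton) starting at ψ = 0.43:
  ψ = 0.430: g = 0.2858, g' = -0.787 → ψ = 0.793
  ψ = 0.793: g = 0.0332, g' = -0.710 → ψ = 0.840
  ψ = 0.840: g = -0.0009, g' = -0.753 → ψ = 0.839
Converged at ψ = 0.839.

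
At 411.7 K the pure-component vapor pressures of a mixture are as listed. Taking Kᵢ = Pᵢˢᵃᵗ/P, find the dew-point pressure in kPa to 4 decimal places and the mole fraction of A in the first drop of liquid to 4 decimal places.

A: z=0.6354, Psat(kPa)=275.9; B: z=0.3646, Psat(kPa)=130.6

At the dew point ψ → 1, so Σzᵢ/Kᵢ = 1 with Kᵢ = Pᵢˢᵃᵗ/P ⇒ 1/P = Σzᵢ/Pᵢˢᵃᵗ.
1/P = 0.6354/275.9 + 0.3646/130.6 = 0.0050947 ⇒ P = 196.2809 kPa
xᵢ = zᵢP/Pᵢˢᵃᵗ ⇒ x_A = 0.6354·196.2809/275.9 = 0.4520

Pdew = 196.2809 kPa, x_A = 0.4520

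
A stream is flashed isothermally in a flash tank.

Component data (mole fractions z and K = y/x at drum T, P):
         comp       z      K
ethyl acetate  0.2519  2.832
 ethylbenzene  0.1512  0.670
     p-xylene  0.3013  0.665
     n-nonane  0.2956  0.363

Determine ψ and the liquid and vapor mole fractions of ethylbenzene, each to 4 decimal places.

ψ = 0.1432, x_ethylbenzene = 0.1587, y_ethylbenzene = 0.1063

Rachford–Rice: g(ψ) = Σ zᵢ(Kᵢ−1)/(1+ψ(Kᵢ−1)) = 0.
g(0) = ΣzᵢKᵢ − 1 = 0.1224 and g(1) = 1 − Σzᵢ/Kᵢ = -0.5820, so a root lies in (0, 1).
Iterate (Newton) starting at ψ = 0.5:
  ψ = 0.5000: g = -0.21644, g' = -0.5610 → ψ = 0.1142
  ψ = 0.1142: g = 0.02180, g' = -0.7721 → ψ = 0.1424
  ψ = 0.1424: g = 0.00058, g' = -0.7323 → ψ = 0.1432
Converged at ψ = 0.1432.
Compositions from xᵢ = zᵢ/(1+ψ(Kᵢ−1)), yᵢ = Kᵢxᵢ:
  ethyl acetate: x = 0.1996, y = 0.5651
  ethylbenzene: x = 0.1587, y = 0.1063
  p-xylene: x = 0.3165, y = 0.2105
  n-nonane: x = 0.3253, y = 0.1181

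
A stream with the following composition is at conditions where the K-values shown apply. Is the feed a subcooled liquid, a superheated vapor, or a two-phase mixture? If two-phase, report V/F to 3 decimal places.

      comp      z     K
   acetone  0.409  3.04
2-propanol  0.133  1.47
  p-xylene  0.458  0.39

ΣzᵢKᵢ = 1.617; Σzᵢ/Kᵢ = 1.399.
Both exceed 1, so a two-phase solution exists.
Material balance + equilibrium reduce to Σ zᵢ(Kᵢ−1)/(1+ψ(Kᵢ−1)) = 0.
Newton–Raphson from ψ = 0.39:
  ψ = 0.390: g = 0.1509, g' = -0.842 → ψ = 0.569
  ψ = 0.569: g = 0.0074, g' = -0.783 → ψ = 0.579
Converged at ψ = 0.579.

two-phase, V/F = 0.579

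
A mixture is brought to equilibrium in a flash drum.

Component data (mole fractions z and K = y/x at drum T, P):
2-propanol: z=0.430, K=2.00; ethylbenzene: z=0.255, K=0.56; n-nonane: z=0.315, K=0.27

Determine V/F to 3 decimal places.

Newton iteration, V/F⁰ = 0.5:
  V/F = 0.500: g = -0.2193, g' = -0.689 → V/F = 0.182
  V/F = 0.182: g = -0.0231, g' = -0.589 → V/F = 0.142
  V/F = 0.142: g = 0.0001, g' = -0.595 → V/F = 0.143
Converged at V/F = 0.143.

V/F = 0.143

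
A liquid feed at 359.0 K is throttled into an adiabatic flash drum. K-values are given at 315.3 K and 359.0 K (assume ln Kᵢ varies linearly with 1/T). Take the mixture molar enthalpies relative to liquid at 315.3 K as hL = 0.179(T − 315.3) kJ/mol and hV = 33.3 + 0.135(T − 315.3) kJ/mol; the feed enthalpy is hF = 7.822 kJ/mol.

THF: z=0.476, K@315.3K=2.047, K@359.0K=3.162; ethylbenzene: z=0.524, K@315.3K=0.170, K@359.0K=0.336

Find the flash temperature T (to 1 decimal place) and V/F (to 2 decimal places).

T = 325.0 K, V/F = 0.19

Adiabatic flash: solve Rachford–Rice at each trial T, then check hF = ψ·hV(T) + (1−ψ)·hL(T).
  T = 315.3 K: K = (2.047, 0.170), RR gives ψ = 0.073, H_out = 2.431 kJ/mol
  T = 359.0 K: K = (3.162, 0.336), RR gives ψ = 0.474, H_out = 22.711 kJ/mol
  T = 337.1 K: K = (2.579, 0.244), RR gives ψ = 0.298, H_out = 13.536 kJ/mol
  T = 326.2 K: K = (2.307, 0.205), RR gives ψ = 0.198, H_out = 8.438 kJ/mol
  T = 320.8 K: K = (2.176, 0.187), RR gives ψ = 0.140, H_out = 5.616 kJ/mol
  T = 323.5 K: K = (2.241, 0.196), RR gives ψ = 0.170, H_out = 7.059 kJ/mol
  T = 324.9 K: K = (2.275, 0.201), RR gives ψ = 0.184, H_out = 7.781 kJ/mol
Linear interpolation between T = 324.9 (H_out = 7.781) and T = 326.2 (H_out = 8.438) on hF = 7.822 gives T ≈ 325.0 K, at which ψ = 0.19.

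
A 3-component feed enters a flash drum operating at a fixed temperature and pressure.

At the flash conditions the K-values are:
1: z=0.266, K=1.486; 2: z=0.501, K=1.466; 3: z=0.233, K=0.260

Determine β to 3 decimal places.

Rachford–Rice: g(β) = Σ zᵢ(Kᵢ−1)/(1+β(Kᵢ−1)) = 0.
Feasibility: ΣzᵢKᵢ = 1.190, Σzᵢ/Kᵢ = 1.417 — both > 1, two phases present.
Newton–Raphson from β = 0.64:
  β = 0.640: g = -0.0491, g' = -0.562 → β = 0.553
  β = 0.553: g = -0.0041, g' = -0.473 → β = 0.544
Converged at β = 0.544.

β = 0.544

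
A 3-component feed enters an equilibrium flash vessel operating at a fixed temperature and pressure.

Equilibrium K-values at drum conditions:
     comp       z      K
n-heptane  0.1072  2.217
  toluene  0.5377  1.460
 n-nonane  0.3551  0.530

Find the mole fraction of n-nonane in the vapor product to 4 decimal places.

y_n-nonane = 0.2866

Newton–Raphson from V/F = 0.5:
  V/F = 0.5000: g = 0.06403, g' = -0.2706 → V/F = 0.7366
  V/F = 0.7366: g = -0.00174, g' = -0.2911 → V/F = 0.7306
Converged at V/F = 0.7306.
Compositions from xᵢ = zᵢ/(1+V/F(Kᵢ−1)), yᵢ = Kᵢxᵢ:
  n-heptane: x = 0.0567, y = 0.1258
  toluene: x = 0.4024, y = 0.5876
  n-nonane: x = 0.5408, y = 0.2866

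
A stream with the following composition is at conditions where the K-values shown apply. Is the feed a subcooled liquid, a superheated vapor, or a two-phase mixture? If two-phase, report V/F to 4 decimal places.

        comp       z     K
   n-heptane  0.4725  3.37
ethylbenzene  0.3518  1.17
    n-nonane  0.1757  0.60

ΣzᵢKᵢ = 2.1094; Σzᵢ/Kᵢ = 0.7337.
Since Σzᵢ/Kᵢ < 1 the mixture is above its dew point — single vapor phase.

superheated vapor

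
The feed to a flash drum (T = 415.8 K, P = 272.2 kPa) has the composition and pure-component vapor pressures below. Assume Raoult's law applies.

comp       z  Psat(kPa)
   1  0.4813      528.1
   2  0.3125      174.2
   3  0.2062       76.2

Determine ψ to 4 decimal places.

Raoult's law: Kᵢ = Pᵢˢᵃᵗ/P = Pᵢˢᵃᵗ/272.2.
  K_1 = 528.1/272.2 = 1.940118, K_2 = 174.2/272.2 = 0.639971, K_3 = 76.2/272.2 = 0.279941
Rachford–Rice: g(ψ) = Σ zᵢ(Kᵢ−1)/(1+ψ(Kᵢ−1)) = 0.
Check two-phase: ΣzᵢKᵢ = 1.1915 > 1 and Σzᵢ/Kᵢ = 1.4730 > 1, so g(0) = 0.1915 > 0 and g(1) = -0.4730 < 0.
Iterate (Newton) starting at ψ = 0.65:
  ψ = 0.6500: g = -0.14514, g' = -0.6107 → ψ = 0.4124
  ψ = 0.4124: g = -0.01723, g' = -0.4930 → ψ = 0.3774
  ψ = 0.3774: g = -0.00010, g' = -0.4876 → ψ = 0.3772
Converged at ψ = 0.3772.

ψ = 0.3772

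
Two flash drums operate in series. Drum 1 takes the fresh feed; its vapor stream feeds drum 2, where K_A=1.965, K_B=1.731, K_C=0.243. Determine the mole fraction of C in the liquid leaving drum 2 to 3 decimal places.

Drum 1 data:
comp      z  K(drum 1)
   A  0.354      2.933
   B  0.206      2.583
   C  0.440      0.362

Drum 1:
Material balance + equilibrium reduce to Σ zᵢ(Kᵢ−1)/(1+ψ₁(Kᵢ−1)) = 0.
Feasibility: ΣzᵢKᵢ = 1.730, Σzᵢ/Kᵢ = 1.416 — both > 1, two phases present.
Newton iteration, ψ₁⁰ = 0.54:
  ψ₁ = 0.540: g = 0.0824, g' = -0.884 → ψ₁ = 0.633
Converged at ψ₁ = 0.633.
Drum-1 compositions:
  A: x = 0.159, y = 0.467
  B: x = 0.103, y = 0.266
  C: x = 0.738, y = 0.267
Drum-2 feed = drum-1 vapor: z₂ = (0.4671, 0.2658, 0.2671).
Drum 2:
Newton iteration, ψ₂⁰ = 0.44:
  ψ₂ = 0.440: g = 0.1602, g' = -0.640 → ψ₂ = 0.690
  ψ₂ = 0.690: g = -0.0240, g' = -0.891 → ψ₂ = 0.664
  ψ₂ = 0.664: g = -0.0007, g' = -0.844 → ψ₂ = 0.663
Converged at ψ₂ = 0.663.
  A: x = 0.285, y = 0.560
  B: x = 0.179, y = 0.310
  C: x = 0.536, y = 0.130

x_C (drum 2) = 0.536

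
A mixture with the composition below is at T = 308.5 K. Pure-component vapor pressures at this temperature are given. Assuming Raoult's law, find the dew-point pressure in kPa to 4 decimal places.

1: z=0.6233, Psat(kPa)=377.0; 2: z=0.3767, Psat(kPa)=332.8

Pdew = 359.0372 kPa

At the dew point ψ → 1, so Σzᵢ/Kᵢ = 1 with Kᵢ = Pᵢˢᵃᵗ/P ⇒ 1/P = Σzᵢ/Pᵢˢᵃᵗ.
1/P = 0.6233/377.0 + 0.3767/332.8 = 0.0027852 ⇒ P = 359.0372 kPa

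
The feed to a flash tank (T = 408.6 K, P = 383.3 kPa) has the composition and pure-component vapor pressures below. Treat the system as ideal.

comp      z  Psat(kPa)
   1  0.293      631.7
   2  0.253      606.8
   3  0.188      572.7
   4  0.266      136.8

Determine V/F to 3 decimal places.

V/F = 0.686

Raoult's law: Kᵢ = Pᵢˢᵃᵗ/P = Pᵢˢᵃᵗ/383.3.
  K_1 = 631.7/383.3 = 1.64806, K_2 = 606.8/383.3 = 1.58309, K_3 = 572.7/383.3 = 1.49413, K_4 = 136.8/383.3 = 0.35690
Newton–Raphson from V/F = 0.61:
  V/F = 0.610: g = 0.0348, g' = -0.435 → V/F = 0.690
  V/F = 0.690: g = -0.0018, g' = -0.484 → V/F = 0.686
Converged at V/F = 0.686.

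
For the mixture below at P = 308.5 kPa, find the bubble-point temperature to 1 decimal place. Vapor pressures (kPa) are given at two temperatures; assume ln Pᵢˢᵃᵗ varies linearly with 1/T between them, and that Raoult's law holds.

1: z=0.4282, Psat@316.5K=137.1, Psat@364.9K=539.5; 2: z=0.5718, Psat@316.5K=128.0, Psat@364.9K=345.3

Bubble-point temperature: ΣzᵢPᵢˢᵃᵗ(T) = P. Interpolate ln Pᵢˢᵃᵗ = aᵢ + bᵢ/T.
  T = 316.5 K: ΣzᵢPᵢˢᵃᵗ = 131.90 kPa
  T = 364.9 K: ΣzᵢPᵢˢᵃᵗ = 428.46 kPa
  T = 340.7 K: ΣzᵢPᵢˢᵃᵗ = 246.79 kPa
  T = 352.8 K: ΣzᵢPᵢˢᵃᵗ = 327.95 kPa
  T = 346.8 K: ΣzᵢPᵢˢᵃᵗ = 285.46 kPa
  T = 349.8 K: ΣzᵢPᵢˢᵃᵗ = 306.13 kPa
  T = 351.3 K: ΣzᵢPᵢˢᵃᵗ = 316.89 kPa
Interpolating between 349.8 K and 351.3 K gives T ≈ 350.1 K.

T = 350.1 K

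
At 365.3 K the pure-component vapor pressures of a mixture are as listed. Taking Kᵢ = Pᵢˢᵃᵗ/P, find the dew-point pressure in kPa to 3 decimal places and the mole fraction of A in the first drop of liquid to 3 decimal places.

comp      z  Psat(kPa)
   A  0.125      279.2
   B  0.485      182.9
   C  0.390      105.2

At the dew point ψ → 1, so Σzᵢ/Kᵢ = 1 with Kᵢ = Pᵢˢᵃᵗ/P ⇒ 1/P = Σzᵢ/Pᵢˢᵃᵗ.
1/P = 0.125/279.2 + 0.485/182.9 + 0.390/105.2 = 0.006807 ⇒ P = 146.915 kPa
xᵢ = zᵢP/Pᵢˢᵃᵗ ⇒ x_A = 0.125·146.915/279.2 = 0.066

Pdew = 146.915 kPa, x_A = 0.066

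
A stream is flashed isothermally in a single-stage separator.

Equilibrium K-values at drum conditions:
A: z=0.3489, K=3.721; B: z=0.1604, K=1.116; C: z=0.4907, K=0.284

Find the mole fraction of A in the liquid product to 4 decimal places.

x_A = 0.1711

Rachford–Rice: g(V/F) = Σ zᵢ(Kᵢ−1)/(1+V/F(Kᵢ−1)) = 0.
Feasibility: ΣzᵢKᵢ = 1.6166, Σzᵢ/Kᵢ = 1.9653 — both > 1, two phases present.
Iterate (Newton) starting at V/F = 0.34:
  V/F = 0.3400: g = 0.04664, g' = -1.1385 → V/F = 0.3810
  V/F = 0.3810: g = 0.00084, g' = -1.1004 → V/F = 0.3817
Converged at V/F = 0.3817.
Compositions from xᵢ = zᵢ/(1+V/F(Kᵢ−1)), yᵢ = Kᵢxᵢ:
  A: x = 0.1711, y = 0.6368
  B: x = 0.1536, y = 0.1714
  C: x = 0.6753, y = 0.1918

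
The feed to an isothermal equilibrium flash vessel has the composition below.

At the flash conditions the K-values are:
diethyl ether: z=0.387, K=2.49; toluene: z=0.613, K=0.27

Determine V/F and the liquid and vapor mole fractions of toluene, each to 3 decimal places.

Rachford–Rice: g(V/F) = Σ zᵢ(Kᵢ−1)/(1+V/F(Kᵢ−1)) = 0.
g(0) = ΣzᵢKᵢ − 1 = 0.129 and g(1) = 1 − Σzᵢ/Kᵢ = -1.426, so a root lies in (0, 1).
Binary case is linear: z₁(K₁−1)(1+V/F(K₂−1)) + z₂(K₂−1)(1+V/F(K₁−1)) = 0
⇒ V/F = [z₁(K₁−1)+z₂(K₂−1)] / [−(K₁−1)(K₂−1)] = 0.1291/1.0877 = 0.119
Compositions from xᵢ = zᵢ/(1+V/F(Kᵢ−1)), yᵢ = Kᵢxᵢ:
  diethyl ether: x = 0.329, y = 0.819
  toluene: x = 0.671, y = 0.181

V/F = 0.119, x_toluene = 0.671, y_toluene = 0.181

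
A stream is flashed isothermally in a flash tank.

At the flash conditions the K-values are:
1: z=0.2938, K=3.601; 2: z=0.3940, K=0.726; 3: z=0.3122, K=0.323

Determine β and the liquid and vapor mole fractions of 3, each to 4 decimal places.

β = 0.3544, x_3 = 0.4107, y_3 = 0.1327

Rachford–Rice: g(β) = Σ zᵢ(Kᵢ−1)/(1+β(Kᵢ−1)) = 0.
Feasibility: ΣzᵢKᵢ = 1.4449, Σzᵢ/Kᵢ = 1.5909 — both > 1, two phases present.
Iterate (Newton) starting at β = 0.44:
  β = 0.4400: g = -0.06743, g' = -0.7607 → β = 0.3514
  β = 0.3514: g = 0.00250, g' = -0.8252 → β = 0.3544
Converged at β = 0.3544.
Compositions from xᵢ = zᵢ/(1+β(Kᵢ−1)), yᵢ = Kᵢxᵢ:
  1: x = 0.1529, y = 0.5505
  2: x = 0.4364, y = 0.3168
  3: x = 0.4107, y = 0.1327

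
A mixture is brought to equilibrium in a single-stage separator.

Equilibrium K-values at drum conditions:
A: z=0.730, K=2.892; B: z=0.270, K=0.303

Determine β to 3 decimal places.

Rachford–Rice: g(β) = Σ zᵢ(Kᵢ−1)/(1+β(Kᵢ−1)) = 0.
g(0) = ΣzᵢKᵢ − 1 = 1.193 and g(1) = 1 − Σzᵢ/Kᵢ = -0.144, so a root lies in (0, 1).
Iterate (Newton) starting at β = 0.5:
  β = 0.500: g = 0.4209, g' = -0.999 → β = 0.921
  β = 0.921: g = -0.0223, g' = -1.371 → β = 0.905
Converged at β = 0.905.

β = 0.905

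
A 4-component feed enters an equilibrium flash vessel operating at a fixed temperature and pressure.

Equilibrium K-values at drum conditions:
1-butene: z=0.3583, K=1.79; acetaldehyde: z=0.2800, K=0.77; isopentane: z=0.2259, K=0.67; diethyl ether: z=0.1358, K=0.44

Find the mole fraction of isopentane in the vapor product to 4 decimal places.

Rachford–Rice: g(β) = Σ zᵢ(Kᵢ−1)/(1+β(Kᵢ−1)) = 0.
Check two-phase: ΣzᵢKᵢ = 1.0681 > 1 and Σzᵢ/Kᵢ = 1.2096 > 1, so g(0) = 0.0681 > 0 and g(1) = -0.2096 < 0.
Newton–Raphson from β = 0.47:
  β = 0.4700: g = -0.05724, g' = -0.2504 → β = 0.2415
  β = 0.2415: g = 0.00059, g' = -0.2603 → β = 0.2437
Converged at β = 0.2437.
Compositions from xᵢ = zᵢ/(1+β(Kᵢ−1)), yᵢ = Kᵢxᵢ:
  1-butene: x = 0.3005, y = 0.5378
  acetaldehyde: x = 0.2966, y = 0.2284
  isopentane: x = 0.2457, y = 0.1646
  diethyl ether: x = 0.1573, y = 0.0692

y_isopentane = 0.1646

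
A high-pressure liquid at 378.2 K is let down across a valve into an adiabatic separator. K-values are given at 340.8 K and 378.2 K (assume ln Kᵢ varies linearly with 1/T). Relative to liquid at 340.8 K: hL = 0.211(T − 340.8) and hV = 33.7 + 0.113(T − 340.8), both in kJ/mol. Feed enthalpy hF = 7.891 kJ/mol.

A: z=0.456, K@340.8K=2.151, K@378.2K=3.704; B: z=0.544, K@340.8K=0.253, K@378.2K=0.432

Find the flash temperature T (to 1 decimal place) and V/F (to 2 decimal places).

Adiabatic flash: solve Rachford–Rice at each trial T, then check hF = ψ·hV(T) + (1−ψ)·hL(T).
  T = 340.8 K: K = (2.151, 0.253), RR gives ψ = 0.138, H_out = 4.644 kJ/mol
  T = 378.2 K: K = (3.704, 0.432), RR gives ψ = 0.602, H_out = 25.961 kJ/mol
  T = 359.5 K: K = (2.863, 0.335), RR gives ψ = 0.394, H_out = 16.499 kJ/mol
  T = 350.1 K: K = (2.489, 0.292), RR gives ψ = 0.279, H_out = 11.105 kJ/mol
  T = 345.5 K: K = (2.318, 0.272), RR gives ψ = 0.214, H_out = 8.102 kJ/mol
  T = 343.1 K: K = (2.232, 0.262), RR gives ψ = 0.177, H_out = 6.394 kJ/mol
Linear interpolation between T = 343.1 (H_out = 6.394) and T = 345.5 (H_out = 8.102) on hF = 7.891 gives T ≈ 345.2 K, at which ψ = 0.21.

T = 345.2 K, V/F = 0.21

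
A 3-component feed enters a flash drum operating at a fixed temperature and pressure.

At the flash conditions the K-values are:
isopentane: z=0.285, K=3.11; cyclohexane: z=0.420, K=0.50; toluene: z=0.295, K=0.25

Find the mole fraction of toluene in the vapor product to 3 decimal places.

y_toluene = 0.082

Rachford–Rice: g(β) = Σ zᵢ(Kᵢ−1)/(1+β(Kᵢ−1)) = 0.
Check two-phase: ΣzᵢKᵢ = 1.170 > 1 and Σzᵢ/Kᵢ = 2.112 > 1, so g(0) = 0.170 > 0 and g(1) = -1.112 < 0.
Newton–Raphson from β = 0.69:
  β = 0.690: g = -0.5343, g' = -1.168 → β = 0.233
  β = 0.233: g = -0.1022, g' = -0.949 → β = 0.125
  β = 0.125: g = 0.0079, g' = -1.116 → β = 0.132
Converged at β = 0.132.
Compositions from xᵢ = zᵢ/(1+β(Kᵢ−1)), yᵢ = Kᵢxᵢ:
  isopentane: x = 0.223, y = 0.693
  cyclohexane: x = 0.450, y = 0.225
  toluene: x = 0.327, y = 0.082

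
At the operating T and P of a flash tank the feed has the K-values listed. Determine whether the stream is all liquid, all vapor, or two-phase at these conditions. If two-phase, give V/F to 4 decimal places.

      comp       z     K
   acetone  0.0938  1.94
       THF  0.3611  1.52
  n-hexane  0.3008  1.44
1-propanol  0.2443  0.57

all vapor

ΣzᵢKᵢ = 1.3032; Σzᵢ/Kᵢ = 0.9234.
Since Σzᵢ/Kᵢ < 1 the mixture is above its dew point — single vapor phase.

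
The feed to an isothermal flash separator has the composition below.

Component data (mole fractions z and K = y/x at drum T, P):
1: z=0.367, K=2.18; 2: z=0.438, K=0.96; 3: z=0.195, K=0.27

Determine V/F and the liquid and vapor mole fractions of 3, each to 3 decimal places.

Material balance + equilibrium reduce to Σ zᵢ(Kᵢ−1)/(1+V/F(Kᵢ−1)) = 0.
Feasibility: ΣzᵢKᵢ = 1.273, Σzᵢ/Kᵢ = 1.347 — both > 1, two phases present.
Newton–Raphson from V/F = 0.51:
  V/F = 0.510: g = 0.0257, g' = -0.464 → V/F = 0.565
  V/F = 0.565: g = -0.0006, g' = -0.486 → V/F = 0.564
Converged at V/F = 0.564.
Compositions from xᵢ = zᵢ/(1+V/F(Kᵢ−1)), yᵢ = Kᵢxᵢ:
  1: x = 0.220, y = 0.480
  2: x = 0.448, y = 0.430
  3: x = 0.332, y = 0.090

V/F = 0.564, x_3 = 0.332, y_3 = 0.090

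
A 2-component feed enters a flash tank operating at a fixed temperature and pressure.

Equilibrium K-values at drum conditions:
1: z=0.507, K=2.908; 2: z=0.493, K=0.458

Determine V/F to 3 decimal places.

Newton–Raphson from V/F = 0.5:
  V/F = 0.500: g = 0.1285, g' = -0.756 → V/F = 0.670
  V/F = 0.670: g = 0.0050, g' = -0.713 → V/F = 0.677
Converged at V/F = 0.677.

V/F = 0.677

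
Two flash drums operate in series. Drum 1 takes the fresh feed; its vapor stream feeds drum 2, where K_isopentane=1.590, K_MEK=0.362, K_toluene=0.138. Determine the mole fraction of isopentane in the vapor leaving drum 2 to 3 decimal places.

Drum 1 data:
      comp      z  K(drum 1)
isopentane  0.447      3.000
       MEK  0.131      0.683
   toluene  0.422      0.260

Drum 1:
Rachford–Rice: g(ψ₁) = Σ zᵢ(Kᵢ−1)/(1+ψ₁(Kᵢ−1)) = 0.
Check two-phase: ΣzᵢKᵢ = 1.540 > 1 and Σzᵢ/Kᵢ = 1.964 > 1, so g(0) = 0.540 > 0 and g(1) = -0.964 < 0.
Iterate (Newton) starting at ψ₁ = 0.5:
  ψ₁ = 0.500: g = -0.0980, g' = -1.048 → ψ₁ = 0.406
  ψ₁ = 0.406: g = -0.0011, g' = -1.034 → ψ₁ = 0.405
Converged at ψ₁ = 0.405.
Drum-1 compositions:
  isopentane: x = 0.247, y = 0.741
  MEK: x = 0.150, y = 0.103
  toluene: x = 0.603, y = 0.157
Drum-2 feed = drum-1 vapor: z₂ = (0.7406, 0.1027, 0.1567).
Drum 2:
Material balance + equilibrium reduce to Σ zᵢ(Kᵢ−1)/(1+ψ₂(Kᵢ−1)) = 0.
Feasibility: ΣzᵢKᵢ = 1.236, Σzᵢ/Kᵢ = 1.885 — both > 1, two phases present.
Newton–Raphson from ψ₂ = 0.44:
  ψ₂ = 0.440: g = 0.0382, g' = -0.546 → ψ₂ = 0.510
  ψ₂ = 0.510: g = -0.0023, g' = -0.615 → ψ₂ = 0.506
Converged at ψ₂ = 0.506.
  isopentane: x = 0.570, y = 0.907
  MEK: x = 0.152, y = 0.055
  toluene: x = 0.278, y = 0.038

y_isopentane (drum 2) = 0.907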